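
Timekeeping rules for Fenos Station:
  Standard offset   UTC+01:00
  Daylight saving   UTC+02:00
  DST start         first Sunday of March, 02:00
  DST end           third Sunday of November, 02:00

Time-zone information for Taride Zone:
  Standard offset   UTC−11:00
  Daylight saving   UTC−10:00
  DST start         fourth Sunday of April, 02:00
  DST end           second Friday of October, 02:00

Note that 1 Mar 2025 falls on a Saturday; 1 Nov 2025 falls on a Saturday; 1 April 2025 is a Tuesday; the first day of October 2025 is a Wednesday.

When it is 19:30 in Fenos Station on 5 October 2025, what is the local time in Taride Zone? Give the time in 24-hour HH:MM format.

1 March 2025 is a Saturday, so the first Sunday is March 2.
1 November 2025 is a Saturday, so the first Sunday is November 2 and the third is November 16.
5 October 2025 falls between 2 March and 16 November, so daylight saving is in effect and Fenos Station is at UTC+02:00.
19:30 Fenos Station − 2h = 17:30 UTC.
1 April 2025 is a Tuesday, so the first Sunday is April 6 and the fourth is April 27.
1 October 2025 is a Wednesday, so the first Friday is October 3 and the second is October 10.
At the standard offset (UTC−11:00), 17:30 UTC − 11h = 06:30 Taride Zone standard time.
The standard-time date in Taride Zone, 5 October 2025, lies within the daylight-saving period (27 April – 10 October), so Taride Zone is on daylight time, UTC−10:00.
17:30 UTC − 10h = 07:30 Taride Zone.

07:30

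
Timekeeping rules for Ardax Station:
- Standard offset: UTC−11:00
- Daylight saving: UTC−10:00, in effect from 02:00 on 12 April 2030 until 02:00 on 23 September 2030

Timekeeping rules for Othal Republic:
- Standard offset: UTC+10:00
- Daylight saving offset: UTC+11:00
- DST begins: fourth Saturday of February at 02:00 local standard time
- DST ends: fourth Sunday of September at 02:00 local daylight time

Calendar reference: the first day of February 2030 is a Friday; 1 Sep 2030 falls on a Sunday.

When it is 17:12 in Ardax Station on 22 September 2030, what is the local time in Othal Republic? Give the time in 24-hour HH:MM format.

13:12

Daylight saving runs 12 April – 23 September; 22 September 2030 is inside that window, so Ardax Station is at UTC−10:00.
17:12 Ardax Station + 10h = 03:12 UTC (rolling into the next day, 23 September 2030).
1 February 2030 is a Friday, so the first Saturday is February 2 and the fourth is February 23.
1 September 2030 is a Sunday, so the first Sunday is September 1 and the fourth is September 22.
At the standard offset (UTC+10:00), 03:12 UTC + 10h = 13:12 Othal Republic standard time.
The standard-time date in Othal Republic, 23 September 2030, does not fall between 23 February and 22 September, so daylight saving is not in effect and Othal Republic is at UTC+10:00.
03:12 UTC + 10h = 13:12 Othal Republic.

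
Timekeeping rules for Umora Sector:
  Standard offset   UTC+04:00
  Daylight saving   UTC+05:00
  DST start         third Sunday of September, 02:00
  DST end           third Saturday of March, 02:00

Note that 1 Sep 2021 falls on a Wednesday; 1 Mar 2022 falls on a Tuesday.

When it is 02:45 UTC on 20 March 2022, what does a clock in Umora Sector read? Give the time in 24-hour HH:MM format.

1 September 2021 is a Wednesday, so the first Sunday is September 5 and the third is September 19.
1 March 2022 is a Tuesday, so the first Saturday is March 5 and the third is March 19.
At the standard offset (UTC+04:00), 02:45 UTC + 4h = 06:45 Umora Sector standard time.
The standard-time date in Umora Sector, 20 March 2022, is outside the daylight-saving period (19 September 2021 – 19 March 2022), so Umora Sector is on standard time, UTC+04:00.
02:45 UTC + 4h = 06:45 local.

06:45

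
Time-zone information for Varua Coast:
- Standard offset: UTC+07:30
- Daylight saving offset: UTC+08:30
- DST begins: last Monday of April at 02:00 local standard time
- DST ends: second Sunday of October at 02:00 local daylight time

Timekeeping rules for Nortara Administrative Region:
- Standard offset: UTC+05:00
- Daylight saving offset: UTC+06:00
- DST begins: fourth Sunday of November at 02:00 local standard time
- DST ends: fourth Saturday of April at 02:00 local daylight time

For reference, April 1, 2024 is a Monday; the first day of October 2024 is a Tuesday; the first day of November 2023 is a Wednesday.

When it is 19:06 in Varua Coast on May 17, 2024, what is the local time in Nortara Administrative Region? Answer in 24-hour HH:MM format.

1 April 2024 is a Monday, so Mondays fall on 1, 8, 15, 22, 29; the last is April 29.
1 October 2024 is a Tuesday, so the first Sunday is October 6 and the second is October 13.
May 17, 2024 falls between 29 April and 13 October, so daylight saving is in effect and Varua Coast is at UTC+08:30.
19:06 Varua Coast − 8h30m = 10:36 UTC.
1 November 2023 is a Wednesday, so the first Sunday is November 5 and the fourth is November 26.
1 April 2024 is a Monday, so the first Saturday is April 6 and the fourth is April 27.
At the standard offset (UTC+05:00), 10:36 UTC + 5h = 15:36 Nortara Administrative Region standard time.
The standard-time date in Nortara Administrative Region, May 17, 2024, is outside the daylight-saving period (26 November 2023 – 27 April 2024), so Nortara Administrative Region is on standard time, UTC+05:00.
10:36 UTC + 5h = 15:36 Nortara Administrative Region.

15:36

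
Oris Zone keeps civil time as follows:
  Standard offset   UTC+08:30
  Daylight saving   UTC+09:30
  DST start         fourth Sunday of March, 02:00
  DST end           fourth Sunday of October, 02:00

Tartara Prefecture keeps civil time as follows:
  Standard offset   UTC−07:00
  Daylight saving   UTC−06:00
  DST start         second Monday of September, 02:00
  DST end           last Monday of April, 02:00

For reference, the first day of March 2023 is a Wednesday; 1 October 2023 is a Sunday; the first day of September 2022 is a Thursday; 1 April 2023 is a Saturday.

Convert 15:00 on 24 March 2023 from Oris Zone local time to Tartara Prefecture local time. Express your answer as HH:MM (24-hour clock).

00:30

1 March 2023 is a Wednesday, so the first Sunday is March 5 and the fourth is March 26.
1 October 2023 is a Sunday, so the first Sunday is October 1 and the fourth is October 22.
Daylight saving runs 26 March – 22 October; 24 March 2023 is outside that window, so Oris Zone is on standard time at UTC+08:30.
15:00 Oris Zone − 8h30m = 06:30 UTC.
1 September 2022 is a Thursday, so the first Monday is September 5 and the second is September 12.
1 April 2023 is a Saturday, so Mondays fall on 3, 10, 17, 24; the last is April 24.
At the standard offset (UTC−07:00), 06:30 UTC − 7h = 23:30 Tartara Prefecture standard time (rolling into the previous day, 23 March 2023).
The standard-time date in Tartara Prefecture, 23 March 2023, lies within the daylight-saving period (12 September 2022 – 24 April 2023), so Tartara Prefecture is on daylight time, UTC−06:00.
06:30 UTC − 6h = 00:30 Tartara Prefecture.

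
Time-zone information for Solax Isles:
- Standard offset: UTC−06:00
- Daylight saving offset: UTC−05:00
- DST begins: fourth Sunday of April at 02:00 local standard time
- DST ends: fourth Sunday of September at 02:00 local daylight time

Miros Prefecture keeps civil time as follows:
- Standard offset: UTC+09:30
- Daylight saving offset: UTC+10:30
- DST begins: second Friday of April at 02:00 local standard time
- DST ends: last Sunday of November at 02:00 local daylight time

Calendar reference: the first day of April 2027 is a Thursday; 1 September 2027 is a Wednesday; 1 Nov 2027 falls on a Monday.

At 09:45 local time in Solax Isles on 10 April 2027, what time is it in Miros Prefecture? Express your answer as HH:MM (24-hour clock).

02:15

1 April 2027 is a Thursday, so the first Sunday is April 4 and the fourth is April 25.
1 September 2027 is a Wednesday, so the first Sunday is September 5 and the fourth is September 26.
10 April 2027 does not fall between 25 April and 26 September, so daylight saving is not in effect and Solax Isles is at UTC−06:00.
09:45 Solax Isles + 6h = 15:45 UTC.
1 April 2027 is a Thursday, so the first Friday is April 2 and the second is April 9.
1 November 2027 is a Monday, so Sundays fall on 7, 14, 21, 28; the last is November 28.
At the standard offset (UTC+09:30), 15:45 UTC + 9h30m = 01:15 Miros Prefecture standard time (rolling into the next day, 11 April 2027).
Daylight saving runs 9 April – 28 November; the standard-time date in Miros Prefecture, 11 April 2027, is inside that window, so Miros Prefecture is at UTC+10:30.
15:45 UTC + 10h30m = 02:15 Miros Prefecture (rolling into the next day, 11 April 2027).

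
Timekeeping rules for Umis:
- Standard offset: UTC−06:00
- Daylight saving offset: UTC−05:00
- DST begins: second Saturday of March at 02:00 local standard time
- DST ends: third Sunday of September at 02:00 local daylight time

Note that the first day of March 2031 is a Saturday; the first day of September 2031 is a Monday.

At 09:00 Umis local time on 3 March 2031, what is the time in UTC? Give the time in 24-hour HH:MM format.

15:00

1 March 2031 is a Saturday, so the first Saturday is March 1 and the second is March 8.
1 September 2031 is a Monday, so the first Sunday is September 7 and the third is September 21.
Daylight saving runs 8 March – 21 September; 3 March 2031 is outside that window, so Umis is on standard time at UTC−06:00.
09:00 local + 6h = 15:00 UTC.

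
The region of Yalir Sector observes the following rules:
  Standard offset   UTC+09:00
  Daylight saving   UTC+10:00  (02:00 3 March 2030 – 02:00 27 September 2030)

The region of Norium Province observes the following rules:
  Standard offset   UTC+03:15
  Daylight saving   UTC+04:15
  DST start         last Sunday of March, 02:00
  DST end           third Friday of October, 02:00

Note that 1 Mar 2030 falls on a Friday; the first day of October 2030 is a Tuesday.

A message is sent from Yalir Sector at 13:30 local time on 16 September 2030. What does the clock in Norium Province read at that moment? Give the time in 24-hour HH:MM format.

16 September 2030 falls between 3 March and 27 September, so daylight saving is in effect and Yalir Sector is at UTC+10:00.
13:30 Yalir Sector − 10h = 03:30 UTC.
1 March 2030 is a Friday, so Sundays fall on 3, 10, 17, 24, 31; the last is March 31.
1 October 2030 is a Tuesday, so the first Friday is October 4 and the third is October 18.
At the standard offset (UTC+03:15), 03:30 UTC + 3h15m = 06:45 Norium Province standard time.
Daylight saving runs 31 March – 18 October; the standard-time date in Norium Province, 16 September 2030, is inside that window, so Norium Province is at UTC+04:15.
03:30 UTC + 4h15m = 07:45 Norium Province.

07:45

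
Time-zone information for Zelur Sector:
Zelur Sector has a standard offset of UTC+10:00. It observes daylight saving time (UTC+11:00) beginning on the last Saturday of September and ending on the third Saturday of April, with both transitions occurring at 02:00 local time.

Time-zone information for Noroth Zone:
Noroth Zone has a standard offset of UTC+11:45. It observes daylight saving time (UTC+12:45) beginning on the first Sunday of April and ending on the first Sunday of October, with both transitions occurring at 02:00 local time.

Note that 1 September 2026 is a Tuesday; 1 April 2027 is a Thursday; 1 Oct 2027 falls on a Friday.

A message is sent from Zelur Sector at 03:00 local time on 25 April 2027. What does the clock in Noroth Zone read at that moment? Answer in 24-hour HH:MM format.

05:45

1 September 2026 is a Tuesday, so Saturdays fall on 5, 12, 19, 26; the last is September 26.
1 April 2027 is a Thursday, so the first Saturday is April 3 and the third is April 17.
25 April 2027 does not fall between 26 September 2026 and 17 April 2027, so daylight saving is not in effect and Zelur Sector is at UTC+10:00.
03:00 Zelur Sector − 10h = 17:00 UTC (rolling into the previous day, 24 April 2027).
1 April 2027 is a Thursday, so the first Sunday is April 4.
1 October 2027 is a Friday, so the first Sunday is October 3.
At the standard offset (UTC+11:45), 17:00 UTC + 11h45m = 04:45 Noroth Zone standard time (rolling into the next day, 25 April 2027).
The standard-time date in Noroth Zone, 25 April 2027, lies within the daylight-saving period (4 April – 3 October), so Noroth Zone is on daylight time, UTC+12:45.
17:00 UTC + 12h45m = 05:45 Noroth Zone (rolling into the next day, 25 April 2027).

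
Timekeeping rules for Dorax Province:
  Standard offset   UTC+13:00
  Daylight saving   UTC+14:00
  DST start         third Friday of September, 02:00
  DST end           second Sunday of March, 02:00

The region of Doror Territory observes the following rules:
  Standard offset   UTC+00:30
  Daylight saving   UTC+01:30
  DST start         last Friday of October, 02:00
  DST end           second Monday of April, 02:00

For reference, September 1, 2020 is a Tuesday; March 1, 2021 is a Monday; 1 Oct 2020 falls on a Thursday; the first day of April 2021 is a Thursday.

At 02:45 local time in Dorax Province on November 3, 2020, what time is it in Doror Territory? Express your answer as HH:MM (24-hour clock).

1 September 2020 is a Tuesday, so the first Friday is September 4 and the third is September 18.
1 March 2021 is a Monday, so the first Sunday is March 7 and the second is March 14.
November 3, 2020 falls between 18 September 2020 and 14 March 2021, so daylight saving is in effect and Dorax Province is at UTC+14:00.
02:45 Dorax Province − 14h = 12:45 UTC (rolling into the previous day, 2 November 2020).
1 October 2020 is a Thursday, so Fridays fall on 2, 9, 16, 23, 30; the last is October 30.
1 April 2021 is a Thursday, so the first Monday is April 5 and the second is April 12.
At the standard offset (UTC+00:30), 12:45 UTC + 0h30m = 13:15 Doror Territory standard time.
Daylight saving runs 30 October 2020 – 12 April 2021; the standard-time date in Doror Territory, November 2, 2020, is inside that window, so Doror Territory is at UTC+01:30.
12:45 UTC + 1h30m = 14:15 Doror Territory.

14:15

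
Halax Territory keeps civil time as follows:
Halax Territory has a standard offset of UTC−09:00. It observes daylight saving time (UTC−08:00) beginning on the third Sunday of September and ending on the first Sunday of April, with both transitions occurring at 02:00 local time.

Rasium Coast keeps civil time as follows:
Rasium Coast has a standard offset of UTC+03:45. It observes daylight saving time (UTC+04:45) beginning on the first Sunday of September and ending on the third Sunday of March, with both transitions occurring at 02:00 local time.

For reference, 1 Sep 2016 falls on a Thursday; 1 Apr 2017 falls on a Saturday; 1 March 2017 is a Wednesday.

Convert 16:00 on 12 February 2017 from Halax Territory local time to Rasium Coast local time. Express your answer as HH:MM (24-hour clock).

04:45

1 September 2016 is a Thursday, so the first Sunday is September 4 and the third is September 18.
1 April 2017 is a Saturday, so the first Sunday is April 2.
Daylight saving runs 18 September 2016 – 2 April 2017; 12 February 2017 is inside that window, so Halax Territory is at UTC−08:00.
16:00 Halax Territory + 8h = 00:00 UTC (rolling into the next day, 13 February 2017).
1 September 2016 is a Thursday, so the first Sunday is September 4.
1 March 2017 is a Wednesday, so the first Sunday is March 5 and the third is March 19.
At the standard offset (UTC+03:45), 00:00 UTC + 3h45m = 03:45 Rasium Coast standard time.
The standard-time date in Rasium Coast, 13 February 2017, lies within the daylight-saving period (4 September 2016 – 19 March 2017), so Rasium Coast is on daylight time, UTC+04:45.
00:00 UTC + 4h45m = 04:45 Rasium Coast.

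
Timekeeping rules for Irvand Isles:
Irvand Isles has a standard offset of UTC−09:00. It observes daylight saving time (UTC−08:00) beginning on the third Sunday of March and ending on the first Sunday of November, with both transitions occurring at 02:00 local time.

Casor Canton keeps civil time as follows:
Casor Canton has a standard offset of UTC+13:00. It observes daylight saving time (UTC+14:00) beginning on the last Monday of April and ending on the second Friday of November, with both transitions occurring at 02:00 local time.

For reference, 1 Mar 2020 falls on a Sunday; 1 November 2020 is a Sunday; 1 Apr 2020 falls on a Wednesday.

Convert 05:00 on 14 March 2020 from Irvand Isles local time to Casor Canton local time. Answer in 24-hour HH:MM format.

1 March 2020 is a Sunday, so the first Sunday is March 1 and the third is March 15.
1 November 2020 is a Sunday, so the first Sunday is November 1.
14 March 2020 is outside the daylight-saving period (15 March – 1 November), so Irvand Isles is on standard time, UTC−09:00.
05:00 Irvand Isles + 9h = 14:00 UTC.
1 April 2020 is a Wednesday, so Mondays fall on 6, 13, 20, 27; the last is April 27.
1 November 2020 is a Sunday, so the first Friday is November 6 and the second is November 13.
At the standard offset (UTC+13:00), 14:00 UTC + 13h = 03:00 Casor Canton standard time (rolling into the next day, 15 March 2020).
Daylight saving runs 27 April – 13 November; the standard-time date in Casor Canton, 15 March 2020, is outside that window, so Casor Canton is on standard time at UTC+13:00.
14:00 UTC + 13h = 03:00 Casor Canton (rolling into the next day, 15 March 2020).

03:00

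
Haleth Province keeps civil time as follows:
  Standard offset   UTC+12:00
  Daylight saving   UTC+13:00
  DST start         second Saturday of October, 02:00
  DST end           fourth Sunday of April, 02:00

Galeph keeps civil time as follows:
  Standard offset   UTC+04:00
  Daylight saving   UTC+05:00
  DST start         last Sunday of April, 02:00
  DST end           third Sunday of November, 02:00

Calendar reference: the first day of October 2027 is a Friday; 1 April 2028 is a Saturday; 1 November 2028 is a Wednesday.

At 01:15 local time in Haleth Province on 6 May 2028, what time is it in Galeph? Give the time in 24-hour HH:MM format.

1 October 2027 is a Friday, so the first Saturday is October 2 and the second is October 9.
1 April 2028 is a Saturday, so the first Sunday is April 2 and the fourth is April 23.
6 May 2028 does not fall between 9 October 2027 and 23 April 2028, so daylight saving is not in effect and Haleth Province is at UTC+12:00.
01:15 Haleth Province − 12h = 13:15 UTC (rolling into the previous day, 5 May 2028).
1 April 2028 is a Saturday, so Sundays fall on 2, 9, 16, 23, 30; the last is April 30.
1 November 2028 is a Wednesday, so the first Sunday is November 5 and the third is November 19.
At the standard offset (UTC+04:00), 13:15 UTC + 4h = 17:15 Galeph standard time.
The standard-time date in Galeph, 5 May 2028, lies within the daylight-saving period (30 April – 19 November), so Galeph is on daylight time, UTC+05:00.
13:15 UTC + 5h = 18:15 Galeph.

18:15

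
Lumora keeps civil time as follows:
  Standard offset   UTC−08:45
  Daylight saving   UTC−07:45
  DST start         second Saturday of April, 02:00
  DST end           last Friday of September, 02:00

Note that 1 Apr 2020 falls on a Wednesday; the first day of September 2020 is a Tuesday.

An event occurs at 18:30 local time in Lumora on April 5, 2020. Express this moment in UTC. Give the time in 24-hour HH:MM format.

03:15

1 April 2020 is a Wednesday, so the first Saturday is April 4 and the second is April 11.
1 September 2020 is a Tuesday, so Fridays fall on 4, 11, 18, 25; the last is September 25.
April 5, 2020 is outside the daylight-saving period (11 April – 25 September), so Lumora is on standard time, UTC−08:45.
18:30 local + 8h45m = 03:15 UTC (rolling into the next day, 6 April 2020).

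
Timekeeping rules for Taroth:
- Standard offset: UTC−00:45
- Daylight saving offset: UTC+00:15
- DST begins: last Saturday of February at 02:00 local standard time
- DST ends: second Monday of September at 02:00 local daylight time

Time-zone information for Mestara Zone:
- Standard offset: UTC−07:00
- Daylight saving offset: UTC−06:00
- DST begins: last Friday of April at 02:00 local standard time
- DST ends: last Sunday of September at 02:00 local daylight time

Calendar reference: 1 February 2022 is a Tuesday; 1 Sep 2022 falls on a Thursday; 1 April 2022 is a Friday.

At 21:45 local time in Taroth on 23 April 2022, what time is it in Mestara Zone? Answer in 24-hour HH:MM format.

1 February 2022 is a Tuesday, so Saturdays fall on 5, 12, 19, 26; the last is February 26.
1 September 2022 is a Thursday, so the first Monday is September 5 and the second is September 12.
23 April 2022 lies within the daylight-saving period (26 February – 12 September), so Taroth is on daylight time, UTC+00:15.
21:45 Taroth − 0h15m = 21:30 UTC.
1 April 2022 is a Friday, so Fridays fall on 1, 8, 15, 22, 29; the last is April 29.
1 September 2022 is a Thursday, so Sundays fall on 4, 11, 18, 25; the last is September 25.
At the standard offset (UTC−07:00), 21:30 UTC − 7h = 14:30 Mestara Zone standard time.
The standard-time date in Mestara Zone, 23 April 2022, is outside the daylight-saving period (29 April – 25 September), so Mestara Zone is on standard time, UTC−07:00.
21:30 UTC − 7h = 14:30 Mestara Zone.

14:30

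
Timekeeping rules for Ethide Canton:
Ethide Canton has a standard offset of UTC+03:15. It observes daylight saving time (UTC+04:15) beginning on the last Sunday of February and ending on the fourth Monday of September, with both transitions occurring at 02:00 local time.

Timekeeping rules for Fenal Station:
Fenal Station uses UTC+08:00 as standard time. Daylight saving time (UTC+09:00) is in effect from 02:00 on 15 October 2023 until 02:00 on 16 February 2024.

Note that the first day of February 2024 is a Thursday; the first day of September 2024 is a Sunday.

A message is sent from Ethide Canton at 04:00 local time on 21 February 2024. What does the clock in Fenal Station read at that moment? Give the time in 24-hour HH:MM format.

08:45

1 February 2024 is a Thursday, so Sundays fall on 4, 11, 18, 25; the last is February 25.
1 September 2024 is a Sunday, so the first Monday is September 2 and the fourth is September 23.
Daylight saving runs 25 February – 23 September; 21 February 2024 is outside that window, so Ethide Canton is on standard time at UTC+03:15.
04:00 Ethide Canton − 3h15m = 00:45 UTC.
At the standard offset (UTC+08:00), 00:45 UTC + 8h = 08:45 Fenal Station standard time.
Daylight saving runs 15 October 2023 – 16 February 2024; the standard-time date in Fenal Station, 21 February 2024, is outside that window, so Fenal Station is on standard time at UTC+08:00.
00:45 UTC + 8h = 08:45 Fenal Station.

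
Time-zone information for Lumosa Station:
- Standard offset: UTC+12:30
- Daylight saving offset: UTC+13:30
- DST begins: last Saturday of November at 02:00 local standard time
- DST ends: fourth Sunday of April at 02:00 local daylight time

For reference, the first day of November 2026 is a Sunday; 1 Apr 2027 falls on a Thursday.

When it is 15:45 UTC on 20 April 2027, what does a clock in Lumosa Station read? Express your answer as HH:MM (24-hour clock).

05:15

1 November 2026 is a Sunday, so Saturdays fall on 7, 14, 21, 28; the last is November 28.
1 April 2027 is a Thursday, so the first Sunday is April 4 and the fourth is April 25.
At the standard offset (UTC+12:30), 15:45 UTC + 12h30m = 04:15 Lumosa Station standard time (rolling into the next day, 21 April 2027).
Daylight saving runs 28 November 2026 – 25 April 2027; the standard-time date in Lumosa Station, 21 April 2027, is inside that window, so Lumosa Station is at UTC+13:30.
15:45 UTC + 13h30m = 05:15 local (rolling into the next day, 21 April 2027).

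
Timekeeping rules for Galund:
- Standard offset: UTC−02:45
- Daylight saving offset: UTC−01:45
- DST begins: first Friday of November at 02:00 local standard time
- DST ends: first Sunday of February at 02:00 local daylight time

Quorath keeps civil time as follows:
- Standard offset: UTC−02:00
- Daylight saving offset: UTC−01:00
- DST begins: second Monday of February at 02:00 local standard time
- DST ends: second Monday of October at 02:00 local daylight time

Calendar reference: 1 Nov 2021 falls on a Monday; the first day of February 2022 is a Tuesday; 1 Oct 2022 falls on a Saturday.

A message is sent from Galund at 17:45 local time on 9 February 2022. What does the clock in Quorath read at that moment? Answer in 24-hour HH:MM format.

1 November 2021 is a Monday, so the first Friday is November 5.
1 February 2022 is a Tuesday, so the first Sunday is February 6.
Daylight saving runs 5 November 2021 – 6 February 2022; 9 February 2022 is outside that window, so Galund is on standard time at UTC−02:45.
17:45 Galund + 2h45m = 20:30 UTC.
1 February 2022 is a Tuesday, so the first Monday is February 7 and the second is February 14.
1 October 2022 is a Saturday, so the first Monday is October 3 and the second is October 10.
At the standard offset (UTC−02:00), 20:30 UTC − 2h = 18:30 Quorath standard time.
The standard-time date in Quorath, 9 February 2022, is outside the daylight-saving period (14 February – 10 October), so Quorath is on standard time, UTC−02:00.
20:30 UTC − 2h = 18:30 Quorath.

18:30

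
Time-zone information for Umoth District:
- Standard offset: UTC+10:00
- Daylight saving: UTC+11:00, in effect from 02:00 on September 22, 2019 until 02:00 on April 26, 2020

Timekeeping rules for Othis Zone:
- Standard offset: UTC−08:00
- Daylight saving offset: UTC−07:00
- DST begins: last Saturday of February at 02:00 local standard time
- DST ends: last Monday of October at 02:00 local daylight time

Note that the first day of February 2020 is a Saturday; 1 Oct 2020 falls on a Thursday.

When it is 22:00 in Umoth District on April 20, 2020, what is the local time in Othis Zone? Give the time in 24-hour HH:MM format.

04:00

April 20, 2020 falls between 22 September 2019 and 26 April 2020, so daylight saving is in effect and Umoth District is at UTC+11:00.
22:00 Umoth District − 11h = 11:00 UTC.
1 February 2020 is a Saturday, so Saturdays fall on 1, 8, 15, 22, 29; the last is February 29.
1 October 2020 is a Thursday, so Mondays fall on 5, 12, 19, 26; the last is October 26.
At the standard offset (UTC−08:00), 11:00 UTC − 8h = 03:00 Othis Zone standard time.
The standard-time date in Othis Zone, April 20, 2020, falls between 29 February and 26 October, so daylight saving is in effect and Othis Zone is at UTC−07:00.
11:00 UTC − 7h = 04:00 Othis Zone.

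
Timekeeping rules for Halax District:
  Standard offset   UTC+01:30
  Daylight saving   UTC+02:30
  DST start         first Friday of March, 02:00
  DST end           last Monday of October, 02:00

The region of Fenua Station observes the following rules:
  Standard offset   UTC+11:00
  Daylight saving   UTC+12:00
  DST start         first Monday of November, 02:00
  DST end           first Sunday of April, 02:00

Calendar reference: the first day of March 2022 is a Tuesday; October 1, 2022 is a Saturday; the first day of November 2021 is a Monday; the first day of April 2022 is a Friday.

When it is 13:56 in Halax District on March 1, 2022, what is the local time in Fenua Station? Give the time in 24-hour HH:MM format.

1 March 2022 is a Tuesday, so the first Friday is March 4.
1 October 2022 is a Saturday, so Mondays fall on 3, 10, 17, 24, 31; the last is October 31.
March 1, 2022 does not fall between 4 March and 31 October, so daylight saving is not in effect and Halax District is at UTC+01:30.
13:56 Halax District − 1h30m = 12:26 UTC.
1 November 2021 is a Monday, so the first Monday is November 1.
1 April 2022 is a Friday, so the first Sunday is April 3.
At the standard offset (UTC+11:00), 12:26 UTC + 11h = 23:26 Fenua Station standard time.
The standard-time date in Fenua Station, March 1, 2022, lies within the daylight-saving period (1 November 2021 – 3 April 2022), so Fenua Station is on daylight time, UTC+12:00.
12:26 UTC + 12h = 00:26 Fenua Station (rolling into the next day, 2 March 2022).

00:26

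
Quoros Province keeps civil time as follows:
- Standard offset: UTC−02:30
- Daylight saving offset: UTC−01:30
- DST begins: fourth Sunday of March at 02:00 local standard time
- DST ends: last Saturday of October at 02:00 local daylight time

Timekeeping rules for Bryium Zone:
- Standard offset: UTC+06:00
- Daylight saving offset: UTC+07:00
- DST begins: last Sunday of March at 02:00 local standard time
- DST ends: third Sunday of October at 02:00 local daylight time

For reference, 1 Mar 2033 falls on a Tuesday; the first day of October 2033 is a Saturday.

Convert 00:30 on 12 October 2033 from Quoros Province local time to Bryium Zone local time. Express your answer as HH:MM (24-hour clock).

09:00

1 March 2033 is a Tuesday, so the first Sunday is March 6 and the fourth is March 27.
1 October 2033 is a Saturday, so Saturdays fall on 1, 8, 15, 22, 29; the last is October 29.
Daylight saving runs 27 March – 29 October; 12 October 2033 is inside that window, so Quoros Province is at UTC−01:30.
00:30 Quoros Province + 1h30m = 02:00 UTC.
1 March 2033 is a Tuesday, so Sundays fall on 6, 13, 20, 27; the last is March 27.
1 October 2033 is a Saturday, so the first Sunday is October 2 and the third is October 16.
At the standard offset (UTC+06:00), 02:00 UTC + 6h = 08:00 Bryium Zone standard time.
Daylight saving runs 27 March – 16 October; the standard-time date in Bryium Zone, 12 October 2033, is inside that window, so Bryium Zone is at UTC+07:00.
02:00 UTC + 7h = 09:00 Bryium Zone.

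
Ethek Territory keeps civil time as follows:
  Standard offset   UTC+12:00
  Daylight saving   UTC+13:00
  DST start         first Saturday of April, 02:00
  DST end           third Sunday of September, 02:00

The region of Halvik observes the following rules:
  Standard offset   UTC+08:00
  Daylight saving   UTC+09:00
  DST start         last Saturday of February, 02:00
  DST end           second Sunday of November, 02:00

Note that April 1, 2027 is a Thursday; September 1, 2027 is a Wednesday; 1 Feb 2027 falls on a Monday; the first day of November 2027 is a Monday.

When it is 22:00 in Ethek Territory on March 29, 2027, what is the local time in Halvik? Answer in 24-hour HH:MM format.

1 April 2027 is a Thursday, so the first Saturday is April 3.
1 September 2027 is a Wednesday, so the first Sunday is September 5 and the third is September 19.
March 29, 2027 does not fall between 3 April and 19 September, so daylight saving is not in effect and Ethek Territory is at UTC+12:00.
22:00 Ethek Territory − 12h = 10:00 UTC.
1 February 2027 is a Monday, so Saturdays fall on 6, 13, 20, 27; the last is February 27.
1 November 2027 is a Monday, so the first Sunday is November 7 and the second is November 14.
At the standard offset (UTC+08:00), 10:00 UTC + 8h = 18:00 Halvik standard time.
The standard-time date in Halvik, March 29, 2027, falls between 27 February and 14 November, so daylight saving is in effect and Halvik is at UTC+09:00.
10:00 UTC + 9h = 19:00 Halvik.

19:00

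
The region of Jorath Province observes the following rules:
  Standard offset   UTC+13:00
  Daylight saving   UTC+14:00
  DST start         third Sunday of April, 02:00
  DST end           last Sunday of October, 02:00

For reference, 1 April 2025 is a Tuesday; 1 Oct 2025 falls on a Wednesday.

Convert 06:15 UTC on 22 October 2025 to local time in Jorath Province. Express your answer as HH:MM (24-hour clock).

1 April 2025 is a Tuesday, so the first Sunday is April 6 and the third is April 20.
1 October 2025 is a Wednesday, so Sundays fall on 5, 12, 19, 26; the last is October 26.
At the standard offset (UTC+13:00), 06:15 UTC + 13h = 19:15 Jorath Province standard time.
The standard-time date in Jorath Province, 22 October 2025, falls between 20 April and 26 October, so daylight saving is in effect and Jorath Province is at UTC+14:00.
06:15 UTC + 14h = 20:15 local.

20:15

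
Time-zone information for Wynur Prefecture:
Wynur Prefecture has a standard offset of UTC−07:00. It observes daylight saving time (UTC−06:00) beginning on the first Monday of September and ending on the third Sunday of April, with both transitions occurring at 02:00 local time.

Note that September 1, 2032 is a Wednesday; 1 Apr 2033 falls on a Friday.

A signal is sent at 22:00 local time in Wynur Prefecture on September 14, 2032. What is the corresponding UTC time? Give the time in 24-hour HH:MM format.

04:00

1 September 2032 is a Wednesday, so the first Monday is September 6.
1 April 2033 is a Friday, so the first Sunday is April 3 and the third is April 17.
September 14, 2032 lies within the daylight-saving period (6 September 2032 – 17 April 2033), so Wynur Prefecture is on daylight time, UTC−06:00.
22:00 local + 6h = 04:00 UTC (rolling into the next day, 15 September 2032).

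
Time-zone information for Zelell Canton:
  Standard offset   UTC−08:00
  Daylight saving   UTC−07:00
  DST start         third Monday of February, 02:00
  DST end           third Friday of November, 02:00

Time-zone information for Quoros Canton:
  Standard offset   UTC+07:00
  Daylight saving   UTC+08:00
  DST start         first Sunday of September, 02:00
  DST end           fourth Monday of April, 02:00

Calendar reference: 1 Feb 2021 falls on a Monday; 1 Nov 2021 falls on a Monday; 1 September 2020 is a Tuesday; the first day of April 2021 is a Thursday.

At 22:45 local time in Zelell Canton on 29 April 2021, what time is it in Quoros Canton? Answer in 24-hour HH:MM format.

1 February 2021 is a Monday, so the first Monday is February 1 and the third is February 15.
1 November 2021 is a Monday, so the first Friday is November 5 and the third is November 19.
Daylight saving runs 15 February – 19 November; 29 April 2021 is inside that window, so Zelell Canton is at UTC−07:00.
22:45 Zelell Canton + 7h = 05:45 UTC (rolling into the next day, 30 April 2021).
1 September 2020 is a Tuesday, so the first Sunday is September 6.
1 April 2021 is a Thursday, so the first Monday is April 5 and the fourth is April 26.
At the standard offset (UTC+07:00), 05:45 UTC + 7h = 12:45 Quoros Canton standard time.
Daylight saving runs 6 September 2020 – 26 April 2021; the standard-time date in Quoros Canton, 30 April 2021, is outside that window, so Quoros Canton is on standard time at UTC+07:00.
05:45 UTC + 7h = 12:45 Quoros Canton.

12:45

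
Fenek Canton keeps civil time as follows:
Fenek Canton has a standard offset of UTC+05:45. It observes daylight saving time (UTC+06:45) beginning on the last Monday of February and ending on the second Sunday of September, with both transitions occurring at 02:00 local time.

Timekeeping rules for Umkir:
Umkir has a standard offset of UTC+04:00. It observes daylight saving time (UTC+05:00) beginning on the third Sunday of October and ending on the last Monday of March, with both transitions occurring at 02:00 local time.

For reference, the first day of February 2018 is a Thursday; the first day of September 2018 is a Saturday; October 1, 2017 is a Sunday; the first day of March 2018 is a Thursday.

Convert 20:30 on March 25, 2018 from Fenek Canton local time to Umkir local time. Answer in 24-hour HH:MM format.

1 February 2018 is a Thursday, so Mondays fall on 5, 12, 19, 26; the last is February 26.
1 September 2018 is a Saturday, so the first Sunday is September 2 and the second is September 9.
Daylight saving runs 26 February – 9 September; March 25, 2018 is inside that window, so Fenek Canton is at UTC+06:45.
20:30 Fenek Canton − 6h45m = 13:45 UTC.
1 October 2017 is a Sunday, so the first Sunday is October 1 and the third is October 15.
1 March 2018 is a Thursday, so Mondays fall on 5, 12, 19, 26; the last is March 26.
At the standard offset (UTC+04:00), 13:45 UTC + 4h = 17:45 Umkir standard time.
Daylight saving runs 15 October 2017 – 26 March 2018; the standard-time date in Umkir, March 25, 2018, is inside that window, so Umkir is at UTC+05:00.
13:45 UTC + 5h = 18:45 Umkir.

18:45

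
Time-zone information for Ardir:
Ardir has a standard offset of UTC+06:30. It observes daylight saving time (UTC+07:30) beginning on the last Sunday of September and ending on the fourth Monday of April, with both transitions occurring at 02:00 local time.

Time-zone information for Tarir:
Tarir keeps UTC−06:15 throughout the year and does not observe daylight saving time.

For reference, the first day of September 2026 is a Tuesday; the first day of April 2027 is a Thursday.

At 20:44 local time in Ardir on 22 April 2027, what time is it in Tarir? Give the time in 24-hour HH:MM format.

1 September 2026 is a Tuesday, so Sundays fall on 6, 13, 20, 27; the last is September 27.
1 April 2027 is a Thursday, so the first Monday is April 5 and the fourth is April 26.
22 April 2027 lies within the daylight-saving period (27 September 2026 – 26 April 2027), so Ardir is on daylight time, UTC+07:30.
20:44 Ardir − 7h30m = 13:14 UTC.
Tarir has no daylight saving, so its offset is UTC−06:15 year-round.
13:14 UTC − 6h15m = 06:59 Tarir.

06:59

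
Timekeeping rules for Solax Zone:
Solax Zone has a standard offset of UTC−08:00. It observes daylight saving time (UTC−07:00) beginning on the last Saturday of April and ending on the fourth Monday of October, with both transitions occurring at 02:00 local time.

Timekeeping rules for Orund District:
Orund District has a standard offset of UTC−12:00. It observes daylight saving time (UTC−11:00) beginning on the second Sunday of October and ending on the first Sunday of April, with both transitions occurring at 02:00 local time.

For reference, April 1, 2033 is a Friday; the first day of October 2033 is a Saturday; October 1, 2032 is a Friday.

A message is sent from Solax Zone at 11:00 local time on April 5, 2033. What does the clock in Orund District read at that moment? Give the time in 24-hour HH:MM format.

07:00

1 April 2033 is a Friday, so Saturdays fall on 2, 9, 16, 23, 30; the last is April 30.
1 October 2033 is a Saturday, so the first Monday is October 3 and the fourth is October 24.
April 5, 2033 does not fall between 30 April and 24 October, so daylight saving is not in effect and Solax Zone is at UTC−08:00.
11:00 Solax Zone + 8h = 19:00 UTC.
1 October 2032 is a Friday, so the first Sunday is October 3 and the second is October 10.
1 April 2033 is a Friday, so the first Sunday is April 3.
At the standard offset (UTC−12:00), 19:00 UTC − 12h = 07:00 Orund District standard time.
The standard-time date in Orund District, April 5, 2033, does not fall between 10 October 2032 and 3 April 2033, so daylight saving is not in effect and Orund District is at UTC−12:00.
19:00 UTC − 12h = 07:00 Orund District.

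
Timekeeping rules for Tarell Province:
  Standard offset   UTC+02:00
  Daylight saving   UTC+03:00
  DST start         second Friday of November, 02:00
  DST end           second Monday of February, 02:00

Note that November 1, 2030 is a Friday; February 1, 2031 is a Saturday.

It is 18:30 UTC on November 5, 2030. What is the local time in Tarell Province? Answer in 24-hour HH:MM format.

20:30

1 November 2030 is a Friday, so the first Friday is November 1 and the second is November 8.
1 February 2031 is a Saturday, so the first Monday is February 3 and the second is February 10.
At the standard offset (UTC+02:00), 18:30 UTC + 2h = 20:30 Tarell Province standard time.
The standard-time date in Tarell Province, November 5, 2030, is outside the daylight-saving period (8 November 2030 – 10 February 2031), so Tarell Province is on standard time, UTC+02:00.
18:30 UTC + 2h = 20:30 local.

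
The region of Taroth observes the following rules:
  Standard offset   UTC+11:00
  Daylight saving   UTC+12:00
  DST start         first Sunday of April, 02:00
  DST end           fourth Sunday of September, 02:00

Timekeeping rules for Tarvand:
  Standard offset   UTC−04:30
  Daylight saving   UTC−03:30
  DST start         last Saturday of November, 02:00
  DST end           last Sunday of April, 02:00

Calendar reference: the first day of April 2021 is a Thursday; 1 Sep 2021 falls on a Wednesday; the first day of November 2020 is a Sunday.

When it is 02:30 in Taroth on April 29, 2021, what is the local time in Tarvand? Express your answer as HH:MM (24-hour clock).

10:00

1 April 2021 is a Thursday, so the first Sunday is April 4.
1 September 2021 is a Wednesday, so the first Sunday is September 5 and the fourth is September 26.
Daylight saving runs 4 April – 26 September; April 29, 2021 is inside that window, so Taroth is at UTC+12:00.
02:30 Taroth − 12h = 14:30 UTC (rolling into the previous day, 28 April 2021).
1 November 2020 is a Sunday, so Saturdays fall on 7, 14, 21, 28; the last is November 28.
1 April 2021 is a Thursday, so Sundays fall on 4, 11, 18, 25; the last is April 25.
At the standard offset (UTC−04:30), 14:30 UTC − 4h30m = 10:00 Tarvand standard time.
The standard-time date in Tarvand, April 28, 2021, does not fall between 28 November 2020 and 25 April 2021, so daylight saving is not in effect and Tarvand is at UTC−04:30.
14:30 UTC − 4h30m = 10:00 Tarvand.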